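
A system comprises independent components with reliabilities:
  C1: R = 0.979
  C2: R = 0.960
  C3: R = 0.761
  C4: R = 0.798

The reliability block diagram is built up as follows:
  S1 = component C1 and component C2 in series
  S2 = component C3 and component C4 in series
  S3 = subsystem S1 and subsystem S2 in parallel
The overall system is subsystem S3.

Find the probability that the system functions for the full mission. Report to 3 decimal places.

Series (C1 and C2): 0.97900 × 0.96000 = 0.93984
Series (C3 and C4): 0.76100 × 0.79800 = 0.60728
Parallel ([0.93984] and [0.60728]): 1 − (1 − 0.93984)(1 − 0.60728) = 0.976

0.976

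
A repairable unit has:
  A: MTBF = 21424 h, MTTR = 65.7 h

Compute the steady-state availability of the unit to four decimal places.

A(A) = MTBF/(MTBF+MTTR) = 21424/(21424+65.7) = 0.9969

0.9969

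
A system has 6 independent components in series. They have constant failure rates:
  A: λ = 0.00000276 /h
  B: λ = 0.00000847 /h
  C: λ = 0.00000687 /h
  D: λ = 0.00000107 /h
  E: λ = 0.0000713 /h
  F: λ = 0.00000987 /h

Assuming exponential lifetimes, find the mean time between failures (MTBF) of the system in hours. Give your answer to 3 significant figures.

Series of exponential components: λ_sys = Σ λ_i
λ_sys = 0.00000276 + 0.00000847 + 0.00000687 + 0.00000107 + 0.0000713 + 0.00000987 = 1.0034e-04 /h
MTBF = 1 / λ_sys = 9970 h

9970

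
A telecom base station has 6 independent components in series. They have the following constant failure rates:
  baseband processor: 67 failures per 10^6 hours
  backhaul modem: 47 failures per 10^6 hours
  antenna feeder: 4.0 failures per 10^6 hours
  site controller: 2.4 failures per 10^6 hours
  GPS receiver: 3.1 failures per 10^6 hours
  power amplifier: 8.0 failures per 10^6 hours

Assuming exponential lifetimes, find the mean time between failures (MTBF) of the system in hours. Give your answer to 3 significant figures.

Series of exponential components: λ_sys = Σ λ_i
λ_sys = 0.000067 + 0.000047 + 0.0000040 + 0.0000024 + 0.0000031 + 0.0000080 = 1.3150e-04 /h
MTBF = 1 / λ_sys = 7600 h

7600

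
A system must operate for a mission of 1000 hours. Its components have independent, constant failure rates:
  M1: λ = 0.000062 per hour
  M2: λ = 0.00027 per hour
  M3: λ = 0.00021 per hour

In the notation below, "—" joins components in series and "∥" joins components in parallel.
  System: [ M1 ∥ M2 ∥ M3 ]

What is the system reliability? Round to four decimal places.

0.9973

R(M1) = exp(−0.000062 × 1000) = 0.939883
R(M2) = exp(−0.00027 × 1000) = 0.763379
R(M3) = exp(−0.00021 × 1000) = 0.810584
Parallel (M1, M2, and M3): 1 − (1 − 0.939883)(1 − 0.763379)(1 − 0.810584) = 0.9973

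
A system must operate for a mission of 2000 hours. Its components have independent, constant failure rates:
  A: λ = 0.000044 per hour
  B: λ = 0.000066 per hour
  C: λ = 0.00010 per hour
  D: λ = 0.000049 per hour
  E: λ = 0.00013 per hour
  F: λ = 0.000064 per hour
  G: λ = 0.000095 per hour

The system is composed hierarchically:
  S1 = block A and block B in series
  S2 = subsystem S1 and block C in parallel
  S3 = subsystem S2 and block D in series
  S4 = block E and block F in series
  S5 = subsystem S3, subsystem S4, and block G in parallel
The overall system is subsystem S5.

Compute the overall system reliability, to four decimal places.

0.9930

R(A) = exp(−0.000044 × 2000) = 0.915761
R(B) = exp(−0.000066 × 2000) = 0.876341
R(C) = exp(−0.00010 × 2000) = 0.818731
R(D) = exp(−0.000049 × 2000) = 0.906649
R(E) = exp(−0.00013 × 2000) = 0.771052
R(F) = exp(−0.000064 × 2000) = 0.879853
R(G) = exp(−0.000095 × 2000) = 0.826959
Series (A and B): 0.915761 × 0.876341 = 0.802519
Parallel ([0.802519] and C): 1 − (1 − 0.802519)(1 − 0.818731) = 0.964203
Series ([0.964203] and D): 0.964203 × 0.906649 = 0.874194
Series (E and F): 0.771052 × 0.879853 = 0.678412
Parallel ([0.874194], [0.678412], and G): 1 − (1 − 0.874194)(1 − 0.678412)(1 − 0.826959) = 0.9930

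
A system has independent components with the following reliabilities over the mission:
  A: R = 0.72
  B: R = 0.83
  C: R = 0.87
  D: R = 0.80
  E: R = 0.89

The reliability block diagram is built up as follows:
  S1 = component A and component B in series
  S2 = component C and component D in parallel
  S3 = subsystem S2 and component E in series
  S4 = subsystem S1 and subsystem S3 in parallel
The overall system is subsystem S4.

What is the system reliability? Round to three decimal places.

0.946

Series (A and B): 0.72000 × 0.83000 = 0.59760
Parallel (C and D): 1 − (1 − 0.87000)(1 − 0.80000) = 0.97400
Series ([0.97400] and E): 0.97400 × 0.89000 = 0.86686
Parallel ([0.59760] and [0.86686]): 1 − (1 − 0.59760)(1 − 0.86686) = 0.946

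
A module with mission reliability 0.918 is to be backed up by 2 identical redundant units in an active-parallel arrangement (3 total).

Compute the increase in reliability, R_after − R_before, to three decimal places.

0.081

R_before = 0.918
R_after = 1 − (1 − 0.918)^3 = 0.999
ΔR = 0.999 − 0.918 = 0.081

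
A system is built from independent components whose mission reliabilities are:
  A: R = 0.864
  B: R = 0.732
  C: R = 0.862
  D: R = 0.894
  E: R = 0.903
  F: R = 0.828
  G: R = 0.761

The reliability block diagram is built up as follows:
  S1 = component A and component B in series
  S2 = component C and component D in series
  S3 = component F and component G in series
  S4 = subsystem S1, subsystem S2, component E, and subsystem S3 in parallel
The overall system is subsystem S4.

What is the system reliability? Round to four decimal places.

Series (A and B): 0.864000 × 0.732000 = 0.632448
Series (C and D): 0.862000 × 0.894000 = 0.770628
Series (F and G): 0.828000 × 0.761000 = 0.630108
Parallel ([0.632448], [0.770628], E, and [0.630108]): 1 − (1 − 0.632448)(1 − 0.770628)(1 − 0.903000)(1 − 0.630108) = 0.9970

0.9970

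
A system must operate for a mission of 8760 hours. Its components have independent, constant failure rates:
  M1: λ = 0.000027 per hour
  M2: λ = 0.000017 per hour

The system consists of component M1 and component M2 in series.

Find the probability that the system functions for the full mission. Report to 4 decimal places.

R(M1) = exp(−0.000027 × 8760) = 0.789370
R(M2) = exp(−0.000017 × 8760) = 0.861638
Series (M1 and M2): 0.789370 × 0.861638 = 0.6802

0.6802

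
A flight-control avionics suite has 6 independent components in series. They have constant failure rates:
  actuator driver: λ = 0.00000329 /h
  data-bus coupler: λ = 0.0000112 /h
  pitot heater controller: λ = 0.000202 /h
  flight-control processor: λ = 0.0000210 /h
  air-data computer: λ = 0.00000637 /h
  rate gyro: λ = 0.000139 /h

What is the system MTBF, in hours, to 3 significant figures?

2610

Series of exponential components: λ_sys = Σ λ_i
λ_sys = 0.00000329 + 0.0000112 + 0.000202 + 0.0000210 + 0.00000637 + 0.000139 = 3.8286e-04 /h
MTBF = 1 / λ_sys = 2610 h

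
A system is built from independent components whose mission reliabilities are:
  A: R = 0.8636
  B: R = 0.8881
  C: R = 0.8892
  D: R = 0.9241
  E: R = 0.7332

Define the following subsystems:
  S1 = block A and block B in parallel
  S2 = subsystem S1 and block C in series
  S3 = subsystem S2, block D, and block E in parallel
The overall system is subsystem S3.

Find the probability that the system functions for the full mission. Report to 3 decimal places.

Parallel (A and B): 1 − (1 − 0.86360)(1 − 0.88810) = 0.98474
Series ([0.98474] and C): 0.98474 × 0.88920 = 0.87563
Parallel ([0.87563], D, and E): 1 − (1 − 0.87563)(1 − 0.92410)(1 − 0.73320) = 0.997

0.997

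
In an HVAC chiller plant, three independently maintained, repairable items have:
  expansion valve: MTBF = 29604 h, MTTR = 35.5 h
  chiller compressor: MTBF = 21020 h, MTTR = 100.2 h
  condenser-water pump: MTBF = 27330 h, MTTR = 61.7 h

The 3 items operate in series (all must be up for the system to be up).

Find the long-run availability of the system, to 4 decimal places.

0.9918

A(expansion valve) = MTBF/(MTBF+MTTR) = 29604/(29604+35.5) = 0.998802
A(chiller compressor) = MTBF/(MTBF+MTTR) = 21020/(21020+100.2) = 0.995256
A(condenser-water pump) = MTBF/(MTBF+MTTR) = 27330/(27330+61.7) = 0.997747
Series availability: 0.998802 × 0.995256 × 0.997747 = 0.9918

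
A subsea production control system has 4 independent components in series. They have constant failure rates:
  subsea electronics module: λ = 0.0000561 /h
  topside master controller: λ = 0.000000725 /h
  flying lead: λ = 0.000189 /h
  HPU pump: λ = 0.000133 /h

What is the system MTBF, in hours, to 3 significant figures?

2640

Series of exponential components: λ_sys = Σ λ_i
λ_sys = 0.0000561 + 0.000000725 + 0.000189 + 0.000133 = 3.7883e-04 /h
MTBF = 1 / λ_sys = 2640 h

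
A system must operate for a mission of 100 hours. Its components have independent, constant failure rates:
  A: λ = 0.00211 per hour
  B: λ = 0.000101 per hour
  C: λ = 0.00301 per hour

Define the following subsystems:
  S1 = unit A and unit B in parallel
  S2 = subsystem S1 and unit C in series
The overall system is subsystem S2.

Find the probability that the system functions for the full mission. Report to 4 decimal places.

0.7387

R(A) = exp(−0.00211 × 100) = 0.809774
R(B) = exp(−0.000101 × 100) = 0.989951
R(C) = exp(−0.00301 × 100) = 0.740078
Parallel (A and B): 1 − (1 − 0.809774)(1 − 0.989951) = 0.998088
Series ([0.998088] and C): 0.998088 × 0.740078 = 0.7387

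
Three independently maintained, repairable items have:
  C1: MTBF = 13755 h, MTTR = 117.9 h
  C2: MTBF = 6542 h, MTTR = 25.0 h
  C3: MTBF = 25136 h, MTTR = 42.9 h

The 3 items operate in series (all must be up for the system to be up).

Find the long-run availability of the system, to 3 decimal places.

0.986

A(C1) = MTBF/(MTBF+MTTR) = 13755/(13755+117.9) = 0.991501
A(C2) = MTBF/(MTBF+MTTR) = 6542/(6542+25.0) = 0.996193
A(C3) = MTBF/(MTBF+MTTR) = 25136/(25136+42.9) = 0.998296
Series availability: 0.991501 × 0.996193 × 0.998296 = 0.986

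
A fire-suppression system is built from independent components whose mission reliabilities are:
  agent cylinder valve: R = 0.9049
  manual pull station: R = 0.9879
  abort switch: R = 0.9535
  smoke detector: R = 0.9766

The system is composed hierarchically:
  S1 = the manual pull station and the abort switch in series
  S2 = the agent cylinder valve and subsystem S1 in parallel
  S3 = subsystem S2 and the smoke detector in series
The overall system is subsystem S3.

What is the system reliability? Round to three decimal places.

Series (manual pull station and abort switch): 0.98790 × 0.95350 = 0.94196
Parallel (agent cylinder valve and [0.94196]): 1 − (1 − 0.90490)(1 − 0.94196) = 0.99448
Series ([0.99448] and smoke detector): 0.99448 × 0.97660 = 0.971

0.971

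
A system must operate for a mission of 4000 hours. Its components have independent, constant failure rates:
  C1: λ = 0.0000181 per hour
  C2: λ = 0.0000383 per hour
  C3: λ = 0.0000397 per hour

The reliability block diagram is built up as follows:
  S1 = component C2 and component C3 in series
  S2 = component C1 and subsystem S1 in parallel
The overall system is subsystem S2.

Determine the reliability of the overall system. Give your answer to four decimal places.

0.9813

R(C1) = exp(−0.0000181 × 4000) = 0.930159
R(C2) = exp(−0.0000383 × 4000) = 0.857958
R(C3) = exp(−0.0000397 × 4000) = 0.853167
Series (C2 and C3): 0.857958 × 0.853167 = 0.731981
Parallel (C1 and [0.731981]): 1 − (1 − 0.930159)(1 − 0.731981) = 0.9813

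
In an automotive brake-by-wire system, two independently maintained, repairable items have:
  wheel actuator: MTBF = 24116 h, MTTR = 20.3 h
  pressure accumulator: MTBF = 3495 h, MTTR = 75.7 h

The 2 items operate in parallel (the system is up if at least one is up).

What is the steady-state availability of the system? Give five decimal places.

A(wheel actuator) = MTBF/(MTBF+MTTR) = 24116/(24116+20.3) = 0.999159
A(pressure accumulator) = MTBF/(MTBF+MTTR) = 3495/(3495+75.7) = 0.978800
Parallel availability: 1 − (1 − 0.999159)(1 − 0.978800) = 0.99998

0.99998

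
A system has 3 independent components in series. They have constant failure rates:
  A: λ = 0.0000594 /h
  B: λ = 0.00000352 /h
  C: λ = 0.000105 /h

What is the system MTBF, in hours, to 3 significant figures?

Series of exponential components: λ_sys = Σ λ_i
λ_sys = 0.0000594 + 0.00000352 + 0.000105 = 1.6792e-04 /h
MTBF = 1 / λ_sys = 5960 h

5960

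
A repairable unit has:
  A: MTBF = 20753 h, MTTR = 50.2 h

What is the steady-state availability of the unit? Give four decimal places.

0.9976

A(A) = MTBF/(MTBF+MTTR) = 20753/(20753+50.2) = 0.9976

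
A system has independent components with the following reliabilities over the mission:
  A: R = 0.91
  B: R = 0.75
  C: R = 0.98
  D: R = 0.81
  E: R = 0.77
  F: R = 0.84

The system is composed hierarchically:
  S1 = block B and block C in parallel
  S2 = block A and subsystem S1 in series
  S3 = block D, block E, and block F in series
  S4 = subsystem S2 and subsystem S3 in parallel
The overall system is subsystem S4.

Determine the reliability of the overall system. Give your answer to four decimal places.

Parallel (B and C): 1 − (1 − 0.750000)(1 − 0.980000) = 0.995000
Series (A and [0.995000]): 0.910000 × 0.995000 = 0.905450
Series (D, E, and F): 0.810000 × 0.770000 × 0.840000 = 0.523908
Parallel ([0.905450] and [0.523908]): 1 − (1 − 0.905450)(1 − 0.523908) = 0.9550

0.9550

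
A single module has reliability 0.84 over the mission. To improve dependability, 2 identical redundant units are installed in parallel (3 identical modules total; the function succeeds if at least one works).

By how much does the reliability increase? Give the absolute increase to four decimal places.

R_before = 0.84
R_after = 1 − (1 − 0.84)^3 = 0.9959
ΔR = 0.9959 − 0.84 = 0.1559

0.1559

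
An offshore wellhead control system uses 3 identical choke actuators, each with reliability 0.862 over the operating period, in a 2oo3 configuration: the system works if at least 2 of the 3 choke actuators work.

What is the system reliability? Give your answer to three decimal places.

0.948

R = Σ_{i=2}^{3} C(3,i) p^i (1−p)^{3−i} with p = 0.862
C(3,2)·0.862^2·0.138^1 = 0.30762
C(3,3)·0.862^3·0.138^0 = 0.64050
Sum = 0.948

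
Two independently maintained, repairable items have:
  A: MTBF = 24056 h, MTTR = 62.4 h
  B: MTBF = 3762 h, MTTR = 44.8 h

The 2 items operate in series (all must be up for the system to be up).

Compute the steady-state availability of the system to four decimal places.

A(A) = MTBF/(MTBF+MTTR) = 24056/(24056+62.4) = 0.997413
A(B) = MTBF/(MTBF+MTTR) = 3762/(3762+44.8) = 0.988232
Series availability: 0.997413 × 0.988232 = 0.9857

0.9857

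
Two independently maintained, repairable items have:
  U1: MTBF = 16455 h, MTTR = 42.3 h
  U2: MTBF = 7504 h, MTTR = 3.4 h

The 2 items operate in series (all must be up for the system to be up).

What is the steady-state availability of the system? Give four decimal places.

0.9970

A(U1) = MTBF/(MTBF+MTTR) = 16455/(16455+42.3) = 0.997436
A(U2) = MTBF/(MTBF+MTTR) = 7504/(7504+3.4) = 0.999547
Series availability: 0.997436 × 0.999547 = 0.9970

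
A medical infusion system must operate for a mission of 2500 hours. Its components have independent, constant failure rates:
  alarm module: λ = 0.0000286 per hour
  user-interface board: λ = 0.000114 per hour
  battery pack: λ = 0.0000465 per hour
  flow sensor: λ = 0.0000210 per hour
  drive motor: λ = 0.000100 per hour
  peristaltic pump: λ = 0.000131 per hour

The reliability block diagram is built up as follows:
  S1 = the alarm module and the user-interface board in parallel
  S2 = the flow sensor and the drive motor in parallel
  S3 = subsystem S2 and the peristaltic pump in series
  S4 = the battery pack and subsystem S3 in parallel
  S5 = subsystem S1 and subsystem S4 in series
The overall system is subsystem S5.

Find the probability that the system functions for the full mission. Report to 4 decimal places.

R(alarm module) = exp(−0.0000286 × 2500) = 0.930996
R(user-interface board) = exp(−0.000114 × 2500) = 0.752014
R(battery pack) = exp(−0.0000465 × 2500) = 0.890253
R(flow sensor) = exp(−0.0000210 × 2500) = 0.948854
R(drive motor) = exp(−0.000100 × 2500) = 0.778801
R(peristaltic pump) = exp(−0.000131 × 2500) = 0.720723
Parallel (alarm module and user-interface board): 1 − (1 − 0.930996)(1 − 0.752014) = 0.982888
Parallel (flow sensor and drive motor): 1 − (1 − 0.948854)(1 − 0.778801) = 0.988687
Series ([0.988687] and peristaltic pump): 0.988687 × 0.720723 = 0.712569
Parallel (battery pack and [0.712569]): 1 − (1 − 0.890253)(1 − 0.712569) = 0.968455
Series ([0.982888] and [0.968455]): 0.982888 × 0.968455 = 0.9519

0.9519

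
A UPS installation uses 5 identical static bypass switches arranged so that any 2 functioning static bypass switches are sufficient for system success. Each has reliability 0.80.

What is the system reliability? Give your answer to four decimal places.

R = Σ_{i=2}^{5} C(5,i) p^i (1−p)^{5−i} with p = 0.80
C(5,2)·0.80^2·0.20^3 = 0.051200
C(5,3)·0.80^3·0.20^2 = 0.204800
C(5,4)·0.80^4·0.20^1 = 0.409600
C(5,5)·0.80^5·0.20^0 = 0.327680
Sum = 0.9933

0.9933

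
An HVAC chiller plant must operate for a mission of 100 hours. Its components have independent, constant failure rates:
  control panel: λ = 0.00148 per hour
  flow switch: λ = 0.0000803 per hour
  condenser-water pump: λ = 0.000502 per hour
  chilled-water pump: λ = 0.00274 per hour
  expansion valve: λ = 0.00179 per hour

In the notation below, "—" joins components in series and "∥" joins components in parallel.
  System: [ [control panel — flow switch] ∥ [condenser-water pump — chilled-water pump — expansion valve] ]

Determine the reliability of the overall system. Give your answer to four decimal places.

0.9429

R(control panel) = exp(−0.00148 × 100) = 0.862431
R(flow switch) = exp(−0.0000803 × 100) = 0.992002
R(condenser-water pump) = exp(−0.000502 × 100) = 0.951039
R(chilled-water pump) = exp(−0.00274 × 100) = 0.760332
R(expansion valve) = exp(−0.00179 × 100) = 0.836106
Series (control panel and flow switch): 0.862431 × 0.992002 = 0.855533
Series (condenser-water pump, chilled-water pump, and expansion valve): 0.951039 × 0.760332 × 0.836106 = 0.604593
Parallel ([0.855533] and [0.604593]): 1 − (1 − 0.855533)(1 − 0.604593) = 0.9429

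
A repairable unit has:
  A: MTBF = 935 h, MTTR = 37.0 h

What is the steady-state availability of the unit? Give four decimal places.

A(A) = MTBF/(MTBF+MTTR) = 935/(935+37.0) = 0.9619

0.9619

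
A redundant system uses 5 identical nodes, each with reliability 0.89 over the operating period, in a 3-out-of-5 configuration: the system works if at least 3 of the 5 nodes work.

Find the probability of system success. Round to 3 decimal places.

R = Σ_{i=3}^{5} C(5,i) p^i (1−p)^{5−i} with p = 0.89
C(5,3)·0.89^3·0.11^2 = 0.08530
C(5,4)·0.89^4·0.11^1 = 0.34508
C(5,5)·0.89^5·0.11^0 = 0.55841
Sum = 0.989

0.989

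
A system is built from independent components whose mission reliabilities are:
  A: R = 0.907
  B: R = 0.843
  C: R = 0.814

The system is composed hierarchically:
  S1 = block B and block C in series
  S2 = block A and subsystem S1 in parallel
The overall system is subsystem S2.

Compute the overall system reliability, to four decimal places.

Series (B and C): 0.843000 × 0.814000 = 0.686202
Parallel (A and [0.686202]): 1 − (1 − 0.907000)(1 − 0.686202) = 0.9708

0.9708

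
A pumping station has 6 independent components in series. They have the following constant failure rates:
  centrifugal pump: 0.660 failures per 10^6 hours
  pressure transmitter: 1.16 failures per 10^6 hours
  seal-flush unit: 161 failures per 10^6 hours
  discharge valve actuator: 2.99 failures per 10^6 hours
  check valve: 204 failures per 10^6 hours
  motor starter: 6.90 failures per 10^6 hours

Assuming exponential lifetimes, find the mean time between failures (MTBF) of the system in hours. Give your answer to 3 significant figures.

2650

Series of exponential components: λ_sys = Σ λ_i
λ_sys = 0.000000660 + 0.00000116 + 0.000161 + 0.00000299 + 0.000204 + 0.00000690 = 3.7671e-04 /h
MTBF = 1 / λ_sys = 2650 h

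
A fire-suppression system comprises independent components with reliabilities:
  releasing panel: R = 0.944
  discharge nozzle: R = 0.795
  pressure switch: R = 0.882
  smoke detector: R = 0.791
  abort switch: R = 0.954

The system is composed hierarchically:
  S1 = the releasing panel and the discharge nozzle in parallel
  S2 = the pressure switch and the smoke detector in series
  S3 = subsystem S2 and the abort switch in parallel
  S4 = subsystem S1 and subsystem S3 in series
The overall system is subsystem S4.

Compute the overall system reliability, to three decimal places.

Parallel (releasing panel and discharge nozzle): 1 − (1 − 0.94400)(1 − 0.79500) = 0.98852
Series (pressure switch and smoke detector): 0.88200 × 0.79100 = 0.69766
Parallel ([0.69766] and abort switch): 1 − (1 − 0.69766)(1 − 0.95400) = 0.98609
Series ([0.98852] and [0.98609]): 0.98852 × 0.98609 = 0.975

0.975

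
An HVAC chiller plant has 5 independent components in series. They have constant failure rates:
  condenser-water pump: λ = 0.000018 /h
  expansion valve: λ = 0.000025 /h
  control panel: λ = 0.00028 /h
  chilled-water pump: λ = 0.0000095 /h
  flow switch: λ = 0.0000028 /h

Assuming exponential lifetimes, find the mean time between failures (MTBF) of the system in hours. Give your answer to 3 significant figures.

Series of exponential components: λ_sys = Σ λ_i
λ_sys = 0.000018 + 0.000025 + 0.00028 + 0.0000095 + 0.0000028 = 3.3530e-04 /h
MTBF = 1 / λ_sys = 2980 h

2980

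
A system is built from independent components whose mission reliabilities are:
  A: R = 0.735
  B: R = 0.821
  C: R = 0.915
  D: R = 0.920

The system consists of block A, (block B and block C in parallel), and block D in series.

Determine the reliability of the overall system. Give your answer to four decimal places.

Parallel (B and C): 1 − (1 − 0.821000)(1 − 0.915000) = 0.984785
Series (A, [0.984785], and D): 0.735000 × 0.984785 × 0.920000 = 0.6659

0.6659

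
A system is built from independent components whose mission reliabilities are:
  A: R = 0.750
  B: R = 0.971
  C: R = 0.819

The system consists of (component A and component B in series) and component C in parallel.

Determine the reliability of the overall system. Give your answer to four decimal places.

Series (A and B): 0.750000 × 0.971000 = 0.728250
Parallel ([0.728250] and C): 1 − (1 − 0.728250)(1 − 0.819000) = 0.9508

0.9508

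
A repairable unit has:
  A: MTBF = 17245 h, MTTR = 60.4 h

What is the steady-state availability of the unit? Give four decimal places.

0.9965

A(A) = MTBF/(MTBF+MTTR) = 17245/(17245+60.4) = 0.9965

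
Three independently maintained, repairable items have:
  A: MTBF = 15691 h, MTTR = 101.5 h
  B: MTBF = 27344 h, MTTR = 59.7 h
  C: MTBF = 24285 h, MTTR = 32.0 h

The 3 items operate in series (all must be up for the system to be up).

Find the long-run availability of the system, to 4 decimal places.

A(A) = MTBF/(MTBF+MTTR) = 15691/(15691+101.5) = 0.993573
A(B) = MTBF/(MTBF+MTTR) = 27344/(27344+59.7) = 0.997821
A(C) = MTBF/(MTBF+MTTR) = 24285/(24285+32.0) = 0.998684
Series availability: 0.993573 × 0.997821 × 0.998684 = 0.9901

0.9901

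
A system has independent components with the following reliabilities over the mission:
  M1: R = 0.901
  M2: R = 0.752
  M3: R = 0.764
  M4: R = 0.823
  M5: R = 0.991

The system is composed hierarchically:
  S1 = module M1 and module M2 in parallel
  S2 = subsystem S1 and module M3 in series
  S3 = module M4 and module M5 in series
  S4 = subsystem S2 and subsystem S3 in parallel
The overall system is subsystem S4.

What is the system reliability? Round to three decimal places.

0.953

Parallel (M1 and M2): 1 − (1 − 0.90100)(1 − 0.75200) = 0.97545
Series ([0.97545] and M3): 0.97545 × 0.76400 = 0.74524
Series (M4 and M5): 0.82300 × 0.99100 = 0.81559
Parallel ([0.74524] and [0.81559]): 1 − (1 − 0.74524)(1 − 0.81559) = 0.953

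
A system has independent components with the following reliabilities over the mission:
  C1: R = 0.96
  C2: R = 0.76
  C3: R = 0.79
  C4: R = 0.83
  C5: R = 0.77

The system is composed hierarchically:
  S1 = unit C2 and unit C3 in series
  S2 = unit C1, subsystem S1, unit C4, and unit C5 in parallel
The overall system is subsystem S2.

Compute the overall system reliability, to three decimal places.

Series (C2 and C3): 0.76000 × 0.79000 = 0.60040
Parallel (C1, [0.60040], C4, and C5): 1 − (1 − 0.96000)(1 − 0.60040)(1 − 0.83000)(1 − 0.77000) = 0.999

0.999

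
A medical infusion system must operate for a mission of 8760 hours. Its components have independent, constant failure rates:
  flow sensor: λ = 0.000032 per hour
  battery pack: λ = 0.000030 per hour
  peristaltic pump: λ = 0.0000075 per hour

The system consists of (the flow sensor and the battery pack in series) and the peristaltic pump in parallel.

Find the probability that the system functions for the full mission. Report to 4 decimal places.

R(flow sensor) = exp(−0.000032 × 8760) = 0.755542
R(battery pack) = exp(−0.000030 × 8760) = 0.768896
R(peristaltic pump) = exp(−0.0000075 × 8760) = 0.936412
Series (flow sensor and battery pack): 0.755542 × 0.768896 = 0.580933
Parallel ([0.580933] and peristaltic pump): 1 − (1 − 0.580933)(1 − 0.936412) = 0.9734

0.9734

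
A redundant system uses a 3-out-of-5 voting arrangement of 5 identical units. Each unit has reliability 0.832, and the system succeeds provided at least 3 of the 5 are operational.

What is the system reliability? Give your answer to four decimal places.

0.9637

R = Σ_{i=3}^{5} C(5,i) p^i (1−p)^{5−i} with p = 0.832
C(5,3)·0.832^3·0.168^2 = 0.162551
C(5,4)·0.832^4·0.168^1 = 0.402506
C(5,5)·0.832^5·0.168^0 = 0.398673
Sum = 0.9637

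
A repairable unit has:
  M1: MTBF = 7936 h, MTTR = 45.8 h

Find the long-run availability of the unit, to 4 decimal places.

A(M1) = MTBF/(MTBF+MTTR) = 7936/(7936+45.8) = 0.9943

0.9943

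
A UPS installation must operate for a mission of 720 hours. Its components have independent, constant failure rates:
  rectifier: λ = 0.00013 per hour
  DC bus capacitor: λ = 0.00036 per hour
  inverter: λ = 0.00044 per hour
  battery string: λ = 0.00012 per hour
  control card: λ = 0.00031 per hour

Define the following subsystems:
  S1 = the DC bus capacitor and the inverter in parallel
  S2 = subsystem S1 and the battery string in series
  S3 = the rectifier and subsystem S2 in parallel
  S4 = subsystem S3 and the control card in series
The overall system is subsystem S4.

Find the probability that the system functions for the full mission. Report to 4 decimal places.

0.7900

R(rectifier) = exp(−0.00013 × 720) = 0.910647
R(DC bus capacitor) = exp(−0.00036 × 720) = 0.771669
R(inverter) = exp(−0.00044 × 720) = 0.728476
R(battery string) = exp(−0.00012 × 720) = 0.917227
R(control card) = exp(−0.00031 × 720) = 0.799955
Parallel (DC bus capacitor and inverter): 1 − (1 − 0.771669)(1 − 0.728476) = 0.938003
Series ([0.938003] and battery string): 0.938003 × 0.917227 = 0.860362
Parallel (rectifier and [0.860362]): 1 − (1 − 0.910647)(1 − 0.860362) = 0.987523
Series ([0.987523] and control card): 0.987523 × 0.799955 = 0.7900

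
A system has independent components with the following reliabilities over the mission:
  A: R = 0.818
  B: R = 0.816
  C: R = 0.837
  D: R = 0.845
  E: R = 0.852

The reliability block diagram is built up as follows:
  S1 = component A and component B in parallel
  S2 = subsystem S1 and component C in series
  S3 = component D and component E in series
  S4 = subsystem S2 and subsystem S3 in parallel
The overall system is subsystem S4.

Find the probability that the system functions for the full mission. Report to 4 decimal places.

Parallel (A and B): 1 − (1 − 0.818000)(1 − 0.816000) = 0.966512
Series ([0.966512] and C): 0.966512 × 0.837000 = 0.808971
Series (D and E): 0.845000 × 0.852000 = 0.719940
Parallel ([0.808971] and [0.719940]): 1 − (1 − 0.808971)(1 − 0.719940) = 0.9465

0.9465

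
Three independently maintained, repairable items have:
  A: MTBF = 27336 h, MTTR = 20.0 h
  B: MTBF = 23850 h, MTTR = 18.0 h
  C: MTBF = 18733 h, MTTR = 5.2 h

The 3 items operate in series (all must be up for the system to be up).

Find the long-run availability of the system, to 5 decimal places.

A(A) = MTBF/(MTBF+MTTR) = 27336/(27336+20.0) = 0.999269
A(B) = MTBF/(MTBF+MTTR) = 23850/(23850+18.0) = 0.999246
A(C) = MTBF/(MTBF+MTTR) = 18733/(18733+5.2) = 0.999722
Series availability: 0.999269 × 0.999246 × 0.999722 = 0.99824

0.99824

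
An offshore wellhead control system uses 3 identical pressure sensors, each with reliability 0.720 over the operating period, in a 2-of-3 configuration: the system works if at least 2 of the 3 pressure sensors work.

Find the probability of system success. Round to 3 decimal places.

R = Σ_{i=2}^{3} C(3,i) p^i (1−p)^{3−i} with p = 0.720
C(3,2)·0.720^2·0.280^1 = 0.43546
C(3,3)·0.720^3·0.280^0 = 0.37325
Sum = 0.809

0.809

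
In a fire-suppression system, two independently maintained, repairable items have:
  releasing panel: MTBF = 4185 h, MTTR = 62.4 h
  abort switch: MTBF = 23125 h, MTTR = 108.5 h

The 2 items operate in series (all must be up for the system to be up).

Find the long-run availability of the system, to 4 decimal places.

A(releasing panel) = MTBF/(MTBF+MTTR) = 4185/(4185+62.4) = 0.985309
A(abort switch) = MTBF/(MTBF+MTTR) = 23125/(23125+108.5) = 0.995330
Series availability: 0.985309 × 0.995330 = 0.9807

0.9807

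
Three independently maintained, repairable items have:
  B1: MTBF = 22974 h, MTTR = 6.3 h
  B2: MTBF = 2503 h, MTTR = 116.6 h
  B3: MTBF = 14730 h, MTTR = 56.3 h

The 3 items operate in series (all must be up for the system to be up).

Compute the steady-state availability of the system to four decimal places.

A(B1) = MTBF/(MTBF+MTTR) = 22974/(22974+6.3) = 0.999726
A(B2) = MTBF/(MTBF+MTTR) = 2503/(2503+116.6) = 0.955489
A(B3) = MTBF/(MTBF+MTTR) = 14730/(14730+56.3) = 0.996192
Series availability: 0.999726 × 0.955489 × 0.996192 = 0.9516

0.9516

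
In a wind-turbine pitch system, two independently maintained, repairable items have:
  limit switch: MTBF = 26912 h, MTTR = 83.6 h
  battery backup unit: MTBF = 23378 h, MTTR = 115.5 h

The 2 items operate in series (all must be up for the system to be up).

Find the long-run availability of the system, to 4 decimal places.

A(limit switch) = MTBF/(MTBF+MTTR) = 26912/(26912+83.6) = 0.996903
A(battery backup unit) = MTBF/(MTBF+MTTR) = 23378/(23378+115.5) = 0.995084
Series availability: 0.996903 × 0.995084 = 0.9920

0.9920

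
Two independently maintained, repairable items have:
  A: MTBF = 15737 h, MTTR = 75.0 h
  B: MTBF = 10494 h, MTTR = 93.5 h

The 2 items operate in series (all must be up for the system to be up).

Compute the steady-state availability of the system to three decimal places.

A(A) = MTBF/(MTBF+MTTR) = 15737/(15737+75.0) = 0.995257
A(B) = MTBF/(MTBF+MTTR) = 10494/(10494+93.5) = 0.991169
Series availability: 0.995257 × 0.991169 = 0.986

0.986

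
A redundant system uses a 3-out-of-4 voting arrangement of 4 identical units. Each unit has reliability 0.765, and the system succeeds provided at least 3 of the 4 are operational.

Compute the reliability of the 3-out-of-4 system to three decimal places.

0.763

R = Σ_{i=3}^{4} C(4,i) p^i (1−p)^{4−i} with p = 0.765
C(4,3)·0.765^3·0.235^1 = 0.42084
C(4,4)·0.765^4·0.235^0 = 0.34249
Sum = 0.763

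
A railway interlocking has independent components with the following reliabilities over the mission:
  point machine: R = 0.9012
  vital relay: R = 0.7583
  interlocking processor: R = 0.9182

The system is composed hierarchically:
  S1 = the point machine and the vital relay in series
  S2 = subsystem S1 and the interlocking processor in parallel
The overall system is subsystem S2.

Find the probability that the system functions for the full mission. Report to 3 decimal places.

Series (point machine and vital relay): 0.90120 × 0.75830 = 0.68338
Parallel ([0.68338] and interlocking processor): 1 − (1 − 0.68338)(1 − 0.91820) = 0.974

0.974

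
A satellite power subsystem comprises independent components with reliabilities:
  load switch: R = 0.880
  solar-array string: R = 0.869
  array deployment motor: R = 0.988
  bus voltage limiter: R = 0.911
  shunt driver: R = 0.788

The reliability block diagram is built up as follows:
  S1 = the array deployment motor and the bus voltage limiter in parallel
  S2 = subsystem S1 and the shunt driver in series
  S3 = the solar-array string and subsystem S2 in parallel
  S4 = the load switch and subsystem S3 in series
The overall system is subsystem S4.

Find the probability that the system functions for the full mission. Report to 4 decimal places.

Parallel (array deployment motor and bus voltage limiter): 1 − (1 − 0.988000)(1 − 0.911000) = 0.998932
Series ([0.998932] and shunt driver): 0.998932 × 0.788000 = 0.787158
Parallel (solar-array string and [0.787158]): 1 − (1 − 0.869000)(1 − 0.787158) = 0.972118
Series (load switch and [0.972118]): 0.880000 × 0.972118 = 0.8555

0.8555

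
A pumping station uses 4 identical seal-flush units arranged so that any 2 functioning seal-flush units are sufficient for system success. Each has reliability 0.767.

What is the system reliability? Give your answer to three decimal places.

0.958

R = Σ_{i=2}^{4} C(4,i) p^i (1−p)^{4−i} with p = 0.767
C(4,2)·0.767^2·0.233^2 = 0.19163
C(4,3)·0.767^3·0.233^1 = 0.42053
C(4,4)·0.767^4·0.233^0 = 0.34608
Sum = 0.958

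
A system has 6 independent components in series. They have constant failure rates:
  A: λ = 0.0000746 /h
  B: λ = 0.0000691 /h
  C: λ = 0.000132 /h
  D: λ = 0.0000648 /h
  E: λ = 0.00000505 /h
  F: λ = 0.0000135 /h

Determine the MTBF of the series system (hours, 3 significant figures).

Series of exponential components: λ_sys = Σ λ_i
λ_sys = 0.0000746 + 0.0000691 + 0.000132 + 0.0000648 + 0.00000505 + 0.0000135 = 3.5905e-04 /h
MTBF = 1 / λ_sys = 2790 h

2790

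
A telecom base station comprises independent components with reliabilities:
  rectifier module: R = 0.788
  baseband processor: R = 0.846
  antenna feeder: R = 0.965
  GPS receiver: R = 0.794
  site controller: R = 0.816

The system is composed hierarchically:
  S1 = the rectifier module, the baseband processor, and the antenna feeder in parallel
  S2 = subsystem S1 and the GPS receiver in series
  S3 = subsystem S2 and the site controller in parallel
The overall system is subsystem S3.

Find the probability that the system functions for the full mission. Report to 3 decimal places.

Parallel (rectifier module, baseband processor, and antenna feeder): 1 − (1 − 0.78800)(1 − 0.84600)(1 − 0.96500) = 0.99886
Series ([0.99886] and GPS receiver): 0.99886 × 0.79400 = 0.79309
Parallel ([0.79309] and site controller): 1 − (1 − 0.79309)(1 − 0.81600) = 0.962

0.962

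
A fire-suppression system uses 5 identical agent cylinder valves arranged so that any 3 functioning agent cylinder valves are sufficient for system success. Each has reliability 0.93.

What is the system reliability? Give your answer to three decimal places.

R = Σ_{i=3}^{5} C(5,i) p^i (1−p)^{5−i} with p = 0.93
C(5,3)·0.93^3·0.07^2 = 0.03941
C(5,4)·0.93^4·0.07^1 = 0.26182
C(5,5)·0.93^5·0.07^0 = 0.69569
Sum = 0.997

0.997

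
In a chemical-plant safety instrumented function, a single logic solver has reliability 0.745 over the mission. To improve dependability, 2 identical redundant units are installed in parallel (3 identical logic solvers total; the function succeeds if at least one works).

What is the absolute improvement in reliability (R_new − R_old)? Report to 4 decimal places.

0.2384

R_before = 0.745
R_after = 1 − (1 − 0.745)^3 = 0.9834
ΔR = 0.9834 − 0.745 = 0.2384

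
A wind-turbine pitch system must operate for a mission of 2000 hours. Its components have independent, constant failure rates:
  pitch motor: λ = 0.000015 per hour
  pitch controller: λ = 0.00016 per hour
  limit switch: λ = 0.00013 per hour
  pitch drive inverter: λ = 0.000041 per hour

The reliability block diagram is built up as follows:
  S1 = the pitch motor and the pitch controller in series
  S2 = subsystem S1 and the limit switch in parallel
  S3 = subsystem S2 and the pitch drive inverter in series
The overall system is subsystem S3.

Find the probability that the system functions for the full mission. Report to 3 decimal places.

R(pitch motor) = exp(−0.000015 × 2000) = 0.97045
R(pitch controller) = exp(−0.00016 × 2000) = 0.72615
R(limit switch) = exp(−0.00013 × 2000) = 0.77105
R(pitch drive inverter) = exp(−0.000041 × 2000) = 0.92127
Series (pitch motor and pitch controller): 0.97045 × 0.72615 = 0.70469
Parallel ([0.70469] and limit switch): 1 − (1 − 0.70469)(1 − 0.77105) = 0.93239
Series ([0.93239] and pitch drive inverter): 0.93239 × 0.92127 = 0.859

0.859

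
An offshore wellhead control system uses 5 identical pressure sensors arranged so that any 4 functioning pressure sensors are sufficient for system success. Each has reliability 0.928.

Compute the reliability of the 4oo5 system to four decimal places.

0.9552

R = Σ_{i=4}^{5} C(5,i) p^i (1−p)^{5−i} with p = 0.928
C(5,4)·0.928^4·0.072^1 = 0.266990
C(5,5)·0.928^5·0.072^0 = 0.688240
Sum = 0.9552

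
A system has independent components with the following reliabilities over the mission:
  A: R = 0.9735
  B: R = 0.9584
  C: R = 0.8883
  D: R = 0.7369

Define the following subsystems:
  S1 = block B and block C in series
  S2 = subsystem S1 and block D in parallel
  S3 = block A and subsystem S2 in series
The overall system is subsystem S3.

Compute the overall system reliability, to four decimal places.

0.9354

Series (B and C): 0.958400 × 0.888300 = 0.851347
Parallel ([0.851347] and D): 1 − (1 − 0.851347)(1 − 0.736900) = 0.960889
Series (A and [0.960889]): 0.973500 × 0.960889 = 0.9354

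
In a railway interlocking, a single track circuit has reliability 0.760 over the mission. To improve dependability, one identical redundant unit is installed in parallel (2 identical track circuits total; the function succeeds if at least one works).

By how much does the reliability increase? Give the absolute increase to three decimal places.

R_before = 0.760
R_after = 1 − (1 − 0.760)^2 = 0.942
ΔR = 0.942 − 0.760 = 0.182

0.182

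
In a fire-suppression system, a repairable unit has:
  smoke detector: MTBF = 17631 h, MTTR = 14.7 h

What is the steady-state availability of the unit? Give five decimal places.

0.99917

A(smoke detector) = MTBF/(MTBF+MTTR) = 17631/(17631+14.7) = 0.99917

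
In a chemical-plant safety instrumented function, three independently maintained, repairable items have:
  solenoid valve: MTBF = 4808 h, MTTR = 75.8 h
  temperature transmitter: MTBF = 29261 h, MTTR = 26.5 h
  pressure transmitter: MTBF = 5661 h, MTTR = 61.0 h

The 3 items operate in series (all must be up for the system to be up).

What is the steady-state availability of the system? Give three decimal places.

0.973

A(solenoid valve) = MTBF/(MTBF+MTTR) = 4808/(4808+75.8) = 0.984479
A(temperature transmitter) = MTBF/(MTBF+MTTR) = 29261/(29261+26.5) = 0.999095
A(pressure transmitter) = MTBF/(MTBF+MTTR) = 5661/(5661+61.0) = 0.989339
Series availability: 0.984479 × 0.999095 × 0.989339 = 0.973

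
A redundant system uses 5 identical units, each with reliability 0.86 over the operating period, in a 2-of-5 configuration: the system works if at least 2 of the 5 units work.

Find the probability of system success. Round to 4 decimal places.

0.9983

R = Σ_{i=2}^{5} C(5,i) p^i (1−p)^{5−i} with p = 0.86
C(5,2)·0.86^2·0.14^3 = 0.020295
C(5,3)·0.86^3·0.14^2 = 0.124667
C(5,4)·0.86^4·0.14^1 = 0.382906
C(5,5)·0.86^5·0.14^0 = 0.470427
Sum = 0.9983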